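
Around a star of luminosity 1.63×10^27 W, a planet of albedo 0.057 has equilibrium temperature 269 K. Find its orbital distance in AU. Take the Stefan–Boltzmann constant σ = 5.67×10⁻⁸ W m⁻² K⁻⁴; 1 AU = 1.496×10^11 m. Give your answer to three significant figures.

Required flux: S = 4σT⁴/(1−α) = 1259 W m⁻².
S = L/(4πd²) → d = √(L/4πS) = √(1.63×10^27/(4π·1259)) = 3.209×10^11 m = 2.145 AU.

2.15 AU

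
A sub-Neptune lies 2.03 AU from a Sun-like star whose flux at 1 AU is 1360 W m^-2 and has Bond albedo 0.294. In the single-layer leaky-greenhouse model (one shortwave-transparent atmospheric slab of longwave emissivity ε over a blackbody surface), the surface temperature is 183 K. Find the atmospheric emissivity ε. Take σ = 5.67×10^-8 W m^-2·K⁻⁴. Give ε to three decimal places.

Flux at the orbit: S = 1360/(2.03)² = 330.0 W m^-2.
First, T_e = [330.0·(1−0.294)/(4σ)]^(1/4) = 179.0 K.
Since (2−ε)/2 = (T_e/T_s)⁴ = 0.9160, ε = 0.1680.

0.168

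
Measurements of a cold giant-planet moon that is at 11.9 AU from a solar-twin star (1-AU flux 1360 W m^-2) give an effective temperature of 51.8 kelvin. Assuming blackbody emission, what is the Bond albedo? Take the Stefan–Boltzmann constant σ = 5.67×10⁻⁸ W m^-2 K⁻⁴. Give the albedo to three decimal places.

0.830

By the inverse-square law, S = 1360/11.9² = 9.604 W m^-2.
Energy balance: S(1−α)/4 = σT⁴, so 1−α = 4σT⁴/S.
4σT⁴ = 4·5.67×10⁻⁸·(51.8)⁴ = 1.633 W m^-2.
1−α = 1.633/9.604 = 0.1700, so α = 0.8300.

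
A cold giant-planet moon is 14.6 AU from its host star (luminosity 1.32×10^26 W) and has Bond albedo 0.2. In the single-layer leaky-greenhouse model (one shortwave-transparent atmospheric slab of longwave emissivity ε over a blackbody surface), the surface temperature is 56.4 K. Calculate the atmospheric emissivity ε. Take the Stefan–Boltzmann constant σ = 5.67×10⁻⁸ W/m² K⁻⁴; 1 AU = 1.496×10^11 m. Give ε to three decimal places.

0.465

Orbital distance: d = 14.6 AU = 2.184×10^12 m.
Flux at the orbit: S = L/(4πd²) = 1.32×10^26/(4π·(2.18×10^12)²) = 2.202 W/m².
Effective temperature: T_e = [S(1−α)/(4σ)]^(1/4) = 52.79 K.
Inverting T_s⁴ = 2T_e⁴/(2−ε): (T_e/T_s)⁴ = 0.7676, so ε = 2(1 − 0.7676) = 0.4648.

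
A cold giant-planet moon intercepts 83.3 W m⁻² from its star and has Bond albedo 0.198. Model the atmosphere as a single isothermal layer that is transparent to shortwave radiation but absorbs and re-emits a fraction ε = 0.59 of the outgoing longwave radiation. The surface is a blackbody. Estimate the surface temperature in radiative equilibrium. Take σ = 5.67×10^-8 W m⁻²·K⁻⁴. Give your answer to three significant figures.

143 K

The planet radiates to space at T_e = [S(1−α)/(4σ)]^(1/4) = 131.0 K.
For a single slab of emissivity ε, T_s⁴ = 2T_e⁴/(2−ε); thus T_s = 131.0·(1.418)^(1/4) = 143.0 K.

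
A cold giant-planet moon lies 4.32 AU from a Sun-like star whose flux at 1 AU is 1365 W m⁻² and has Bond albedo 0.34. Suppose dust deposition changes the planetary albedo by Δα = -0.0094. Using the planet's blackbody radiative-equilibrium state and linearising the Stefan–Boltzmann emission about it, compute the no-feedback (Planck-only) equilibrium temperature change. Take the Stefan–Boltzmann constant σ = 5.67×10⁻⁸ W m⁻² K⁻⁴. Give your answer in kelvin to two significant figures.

0.43 K

Flux at the orbit: S = 1365/(4.32)² = 73.14 W m⁻².
Reference equilibrium: T_e = [S(1−α)/(4σ)]^(1/4) = 120.8 K.
ΔF = −(S/4)Δα = −(73.14/4)×(-0.0094) = 0.1719 W m⁻².
The Planck feedback parameter is 4σT_e³ = 0.3997 W m⁻²/K.
Hence the no-feedback warming is ΔF/(4σT_e³) = 0.430 K.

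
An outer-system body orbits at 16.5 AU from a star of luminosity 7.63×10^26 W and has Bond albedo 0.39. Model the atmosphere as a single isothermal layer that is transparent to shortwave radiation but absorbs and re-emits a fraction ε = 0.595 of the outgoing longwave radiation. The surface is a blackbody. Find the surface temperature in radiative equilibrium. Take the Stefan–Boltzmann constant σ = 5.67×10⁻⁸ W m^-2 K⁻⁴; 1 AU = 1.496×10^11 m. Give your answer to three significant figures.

78.6 K

Orbital distance: d = 16.5 AU = 2.468×10^12 m.
S = L/(4πd²) = 9.965 W m^-2.
At the top of the atmosphere, σT_e⁴ = S(1−α)/4 = 1.520 W m^-2, giving T_e = 71.95 K.
For a single slab of emissivity ε, T_s⁴ = 2T_e⁴/(2−ε); thus T_s = 71.95·(1.423)^(1/4) = 78.59 K.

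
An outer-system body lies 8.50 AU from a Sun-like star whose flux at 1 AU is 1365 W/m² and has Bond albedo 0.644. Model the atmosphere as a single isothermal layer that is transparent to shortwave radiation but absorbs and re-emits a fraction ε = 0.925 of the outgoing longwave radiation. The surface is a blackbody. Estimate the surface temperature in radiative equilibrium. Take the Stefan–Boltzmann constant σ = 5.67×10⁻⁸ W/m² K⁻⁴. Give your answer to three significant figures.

Irradiance scales as 1/d², so S = 1365 W/m² × (1/8.50)² = 18.89 W/m².
At the top of the atmosphere, σT_e⁴ = S(1−α)/4 = 1.681 W/m², giving T_e = 73.79 K.
The surface balance (absorbed SW + ε·downward IR = σT_s⁴) with T_a⁴ = T_s⁴/2 reduces to T_s = T_e·[2/(2−ε)]^¼ = 86.18 K.

86.2 K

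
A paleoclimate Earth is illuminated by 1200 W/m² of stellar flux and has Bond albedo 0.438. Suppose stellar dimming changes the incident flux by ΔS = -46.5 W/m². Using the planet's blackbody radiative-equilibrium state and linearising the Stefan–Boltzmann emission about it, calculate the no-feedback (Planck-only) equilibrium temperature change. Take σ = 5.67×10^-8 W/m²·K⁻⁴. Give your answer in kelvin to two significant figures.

Reference equilibrium: T_e = [S(1−α)/(4σ)]^(1/4) = 233.5 K.
TOA radiative forcing: ΔF = (1−α)ΔS/4 = 0.562·(-46.5)/4 = -6.533 W/m².
Linearising σT⁴ gives d(σT⁴)/dT = 4σT_e³ = 2.888 W/m² per K.
ΔT₀ = ΔF/λ_P = -6.533/2.888 = -2.26 K.

-2.3 K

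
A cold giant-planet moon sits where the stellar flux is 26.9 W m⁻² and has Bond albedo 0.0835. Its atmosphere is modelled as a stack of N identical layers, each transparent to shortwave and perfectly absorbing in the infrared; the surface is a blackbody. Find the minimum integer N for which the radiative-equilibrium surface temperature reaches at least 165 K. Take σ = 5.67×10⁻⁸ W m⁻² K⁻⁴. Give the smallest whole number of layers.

OLR = S(1−α)/4 = 6.163 W m⁻²; the top layer radiates at T_e = 102.1 K.
T_s = (N+1)^(1/4)·T_e ≥ 165 K requires N+1 ≥ (T_s/T_e)⁴ = (165/102.1)⁴ = 6.819.
So N ≥ 5.819; the smallest integer is N = 6.

6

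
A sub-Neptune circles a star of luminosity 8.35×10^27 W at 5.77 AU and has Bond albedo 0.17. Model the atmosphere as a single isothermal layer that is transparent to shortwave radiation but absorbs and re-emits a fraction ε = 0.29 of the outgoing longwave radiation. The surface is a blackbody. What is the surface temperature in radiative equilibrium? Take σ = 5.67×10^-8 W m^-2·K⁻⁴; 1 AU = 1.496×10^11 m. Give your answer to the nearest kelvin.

d = 5.77 × 1.496×10^11 m = 8.632×10^11 m.
Spreading L over a sphere of radius d: S = 8.35×10^27/(4π·8.63×10^11²) = 891.8 W m^-2.
The planet radiates to space at T_e = [S(1−α)/(4σ)]^(1/4) = 239.0 K.
The surface balance (absorbed SW + ε·downward IR = σT_s⁴) with T_a⁴ = T_s⁴/2 reduces to T_s = T_e·[2/(2−ε)]^¼ = 248.6 K.

249 K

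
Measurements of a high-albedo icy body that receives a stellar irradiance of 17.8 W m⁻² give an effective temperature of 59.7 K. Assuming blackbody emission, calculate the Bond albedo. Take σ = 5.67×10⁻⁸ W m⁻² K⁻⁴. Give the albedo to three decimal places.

Rearranging the radiative balance, α = 1 − 4σT⁴/S.
4σT⁴ = 4·5.67×10⁻⁸·(59.7)⁴ = 2.881 W m⁻².
Hence α = 1 − 2.881/17.80 = 0.8381.

0.838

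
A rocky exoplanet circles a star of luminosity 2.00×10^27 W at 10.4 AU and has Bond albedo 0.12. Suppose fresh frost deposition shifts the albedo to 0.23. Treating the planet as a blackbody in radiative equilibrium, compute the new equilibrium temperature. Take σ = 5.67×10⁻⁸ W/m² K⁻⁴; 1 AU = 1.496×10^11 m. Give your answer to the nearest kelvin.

d = 10.4 × 1.496×10^11 m = 1.556×10^12 m.
Flux at the orbit: S = L/(4πd²) = 2.00×10^27/(4π·(1.56×10^12)²) = 65.75 W/m².
With the new albedo, S(1−α₂)/4 = 12.66 W/m², so T₂ = 122.2 K.

122 K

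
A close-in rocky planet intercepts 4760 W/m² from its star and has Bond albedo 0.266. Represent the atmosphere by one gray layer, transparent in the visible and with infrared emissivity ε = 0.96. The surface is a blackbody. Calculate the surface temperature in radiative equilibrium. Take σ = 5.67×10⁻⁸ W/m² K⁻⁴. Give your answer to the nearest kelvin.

At the top of the atmosphere, σT_e⁴ = S(1−α)/4 = 873.5 W/m², giving T_e = 352.3 K.
For a single slab of emissivity ε, T_s⁴ = 2T_e⁴/(2−ε); thus T_s = 352.3·(1.923)^(1/4) = 414.9 K.

415 K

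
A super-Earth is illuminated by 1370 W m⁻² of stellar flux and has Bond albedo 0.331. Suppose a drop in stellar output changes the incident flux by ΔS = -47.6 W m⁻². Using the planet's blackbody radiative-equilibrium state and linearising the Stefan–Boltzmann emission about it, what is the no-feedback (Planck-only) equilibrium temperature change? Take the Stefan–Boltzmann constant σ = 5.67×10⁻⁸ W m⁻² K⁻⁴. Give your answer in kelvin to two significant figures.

-2.2 K

Reference equilibrium: T_e = [S(1−α)/(4σ)]^(1/4) = 252.1 K.
TOA radiative forcing: ΔF = (1−α)ΔS/4 = 0.669·(-47.6)/4 = -7.961 W m⁻².
The Planck feedback parameter is 4σT_e³ = 3.635 W m⁻²/K.
Hence the no-feedback warming is ΔF/(4σT_e³) = -2.19 K.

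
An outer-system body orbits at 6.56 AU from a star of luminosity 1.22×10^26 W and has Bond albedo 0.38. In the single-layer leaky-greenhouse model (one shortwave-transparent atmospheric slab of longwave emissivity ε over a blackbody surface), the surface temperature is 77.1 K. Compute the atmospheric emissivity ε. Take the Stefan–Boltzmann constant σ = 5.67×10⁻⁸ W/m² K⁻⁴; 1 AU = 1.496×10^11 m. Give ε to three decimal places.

0.440

Orbital distance: d = 6.56 AU = 9.814×10^11 m.
Spreading L over a sphere of radius d: S = 1.22×10^26/(4π·9.81×10^11²) = 10.08 W/m².
First, T_e = [10.08·(1−0.38)/(4σ)]^(1/4) = 72.45 K.
Since (2−ε)/2 = (T_e/T_s)⁴ = 0.7798, ε = 0.4403.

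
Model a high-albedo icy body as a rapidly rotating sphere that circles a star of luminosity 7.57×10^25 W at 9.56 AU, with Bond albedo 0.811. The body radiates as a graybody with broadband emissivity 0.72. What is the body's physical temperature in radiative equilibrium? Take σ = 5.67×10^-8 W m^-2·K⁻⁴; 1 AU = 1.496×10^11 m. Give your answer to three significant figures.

43.0 K

d = 9.56 × 1.496×10^11 m = 1.430×10^12 m.
Spreading L over a sphere of radius d: S = 7.57×10^25/(4π·1.43×10^12²) = 2.945 W m^-2.
Averaging over the sphere, the absorbed flux is S(1−α)/4 = 0.1392 W m^-2.
Equating to εσT⁴ with ε = 0.72: T = (0.1392/0.72σ)^(1/4) = 42.97 K.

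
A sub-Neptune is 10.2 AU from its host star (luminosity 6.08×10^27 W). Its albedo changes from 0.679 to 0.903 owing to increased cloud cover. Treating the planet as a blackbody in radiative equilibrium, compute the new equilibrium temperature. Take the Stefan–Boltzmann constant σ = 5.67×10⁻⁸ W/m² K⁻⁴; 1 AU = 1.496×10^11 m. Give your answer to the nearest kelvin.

97 K

d = 10.2 × 1.496×10^11 m = 1.526×10^12 m.
Flux at the orbit: S = L/(4πd²) = 6.08×10^27/(4π·(1.53×10^12)²) = 207.8 W/m².
New equilibrium: T₂ = [(1−0.903)·207.8/(4σ)]^(1/4) = 97.09 K.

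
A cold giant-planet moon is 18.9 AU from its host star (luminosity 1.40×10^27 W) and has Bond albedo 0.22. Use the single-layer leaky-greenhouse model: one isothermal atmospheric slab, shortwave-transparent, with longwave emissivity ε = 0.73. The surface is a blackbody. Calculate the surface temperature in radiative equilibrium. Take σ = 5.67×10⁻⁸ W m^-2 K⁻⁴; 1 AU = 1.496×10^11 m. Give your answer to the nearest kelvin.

Orbital distance: d = 18.9 AU = 2.827×10^12 m.
Spreading L over a sphere of radius d: S = 1.40×10^27/(4π·2.83×10^12²) = 13.94 W m^-2.
Effective emission temperature (TOA balance): σT_e⁴ = S(1−α)/4 = 2.717 W m^-2 → T_e = 83.20 K.
Surface balance with a leaky layer gives σT_s⁴ = σT_e⁴·2/(2−ε), so T_s = T_e·[2/(2−0.73)]^(1/4) = 93.21 K.

93 kelvin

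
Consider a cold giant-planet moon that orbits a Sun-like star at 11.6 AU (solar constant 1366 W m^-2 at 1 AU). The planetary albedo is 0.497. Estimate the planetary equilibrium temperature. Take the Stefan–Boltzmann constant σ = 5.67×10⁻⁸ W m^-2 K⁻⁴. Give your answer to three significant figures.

68.9 kelvin

Irradiance scales as 1/d², so S = 1366 W m^-2 × (1/11.6)² = 10.15 W m^-2.
Averaging over the sphere, the absorbed flux is S(1−α)/4 = 1.277 W m^-2.
In equilibrium σT⁴ equals this, so T = 68.88 K.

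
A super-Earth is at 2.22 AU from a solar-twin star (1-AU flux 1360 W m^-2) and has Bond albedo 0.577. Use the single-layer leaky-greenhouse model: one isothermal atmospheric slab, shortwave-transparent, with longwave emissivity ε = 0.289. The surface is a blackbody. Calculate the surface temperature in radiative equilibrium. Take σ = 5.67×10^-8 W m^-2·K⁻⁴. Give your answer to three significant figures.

By the inverse-square law, S = 1360/2.22² = 276.0 W m^-2.
Effective emission temperature (TOA balance): σT_e⁴ = S(1−α)/4 = 29.18 W m^-2 → T_e = 150.6 K.
Surface balance with a leaky layer gives σT_s⁴ = σT_e⁴·2/(2−ε), so T_s = T_e·[2/(2−0.289)]^(1/4) = 156.6 K.

157 K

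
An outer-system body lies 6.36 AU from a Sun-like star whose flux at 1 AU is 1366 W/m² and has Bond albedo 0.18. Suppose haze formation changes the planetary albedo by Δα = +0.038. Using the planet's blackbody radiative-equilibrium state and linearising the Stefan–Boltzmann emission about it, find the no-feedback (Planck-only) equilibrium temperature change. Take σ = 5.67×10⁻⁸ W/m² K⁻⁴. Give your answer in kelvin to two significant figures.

-1.2 K

By the inverse-square law, S = 1366/6.36² = 33.77 W/m².
Unperturbed T_e = [33.77·(1−0.18)/(4σ)]^¼ = 105.1 K.
The change in absorbed flux is Δ[S(1−α)/4] = −SΔα/4 = -0.3208 W/m².
The Planck feedback parameter is 4σT_e³ = 0.2634 W/m²/K.
ΔT₀ = ΔF/λ_P = -0.3208/0.2634 = -1.22 K.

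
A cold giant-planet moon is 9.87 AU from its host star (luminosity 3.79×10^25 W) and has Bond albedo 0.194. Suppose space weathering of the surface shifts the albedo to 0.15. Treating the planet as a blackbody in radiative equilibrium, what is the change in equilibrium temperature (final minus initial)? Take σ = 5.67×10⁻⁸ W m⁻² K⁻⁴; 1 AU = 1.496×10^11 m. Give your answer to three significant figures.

0.630 kelvin

d = 9.87 × 1.496×10^11 m = 1.477×10^12 m.
S = L/(4πd²) = 1.383 W m⁻².
With α = 0.194, T₁ = 47.09 K.
With α = 0.15, T₂ = 47.72 K.
Change: 47.72 − 47.09 = 0.6299 K.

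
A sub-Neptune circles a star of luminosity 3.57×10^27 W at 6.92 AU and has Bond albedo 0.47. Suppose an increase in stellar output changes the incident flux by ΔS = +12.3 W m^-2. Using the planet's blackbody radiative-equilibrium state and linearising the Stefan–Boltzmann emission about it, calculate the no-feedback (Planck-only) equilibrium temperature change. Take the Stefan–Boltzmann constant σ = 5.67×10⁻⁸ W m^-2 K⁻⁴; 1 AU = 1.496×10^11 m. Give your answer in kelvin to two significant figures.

1.8 kelvin

Orbital distance: d = 6.92 AU = 1.035×10^12 m.
Flux at the orbit: S = L/(4πd²) = 3.57×10^27/(4π·(1.04×10^12)²) = 265.1 W m^-2.
The baseline emission temperature is T_e = 157.8 K.
ΔF = Δ[S(1−α)]/4 = (1−0.47)·+12.3/4 = 1.630 W m^-2.
Linearising σT⁴ gives d(σT⁴)/dT = 4σT_e³ = 0.8905 W m^-2 per K.
So ΔT₀ = 1.630/0.8905 = 1.83 K.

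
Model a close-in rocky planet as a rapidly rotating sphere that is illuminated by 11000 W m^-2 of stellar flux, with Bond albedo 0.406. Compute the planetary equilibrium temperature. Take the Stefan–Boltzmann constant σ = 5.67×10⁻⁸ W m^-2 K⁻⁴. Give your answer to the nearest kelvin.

412 kelvin

Averaging over the sphere, the absorbed flux is S(1−α)/4 = 1634 W m^-2.
Set σT⁴ = 1634 → T = (1634/σ)^(1/4) = 412.0 K.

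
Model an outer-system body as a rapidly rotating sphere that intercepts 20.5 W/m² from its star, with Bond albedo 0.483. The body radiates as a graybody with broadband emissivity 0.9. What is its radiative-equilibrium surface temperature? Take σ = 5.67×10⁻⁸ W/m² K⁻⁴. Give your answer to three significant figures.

84.9 K

The planet absorbs (1−α)S over its disc πR² and re-emits over 4πR², so the mean absorbed flux is (1−0.483)·20.50/4 = 2.650 W/m².
Equating to εσT⁴ with ε = 0.9: T = (2.650/0.9σ)^(1/4) = 84.89 K.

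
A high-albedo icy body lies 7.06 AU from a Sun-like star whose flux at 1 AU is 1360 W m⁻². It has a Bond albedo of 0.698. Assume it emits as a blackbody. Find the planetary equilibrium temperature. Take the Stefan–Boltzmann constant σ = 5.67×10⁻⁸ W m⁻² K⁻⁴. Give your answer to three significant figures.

Irradiance scales as 1/d², so S = 1360 W m⁻² × (1/7.06)² = 27.29 W m⁻².
Absorbed flux (global mean): S(1−α)/4 = 27.29·0.302/4 = 2.060 W m⁻².
Set σT⁴ = 2.060 → T = (2.060/σ)^(1/4) = 77.64 K.

77.6 kelvin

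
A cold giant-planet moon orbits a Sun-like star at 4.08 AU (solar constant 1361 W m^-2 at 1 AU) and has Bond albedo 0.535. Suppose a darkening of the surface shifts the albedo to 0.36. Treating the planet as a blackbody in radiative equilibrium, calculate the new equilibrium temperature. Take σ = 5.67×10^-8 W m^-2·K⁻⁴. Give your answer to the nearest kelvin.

123 K

By the inverse-square law, S = 1361/4.08² = 81.76 W m^-2.
New equilibrium: T₂ = [(1−0.36)·81.76/(4σ)]^(1/4) = 123.2 K.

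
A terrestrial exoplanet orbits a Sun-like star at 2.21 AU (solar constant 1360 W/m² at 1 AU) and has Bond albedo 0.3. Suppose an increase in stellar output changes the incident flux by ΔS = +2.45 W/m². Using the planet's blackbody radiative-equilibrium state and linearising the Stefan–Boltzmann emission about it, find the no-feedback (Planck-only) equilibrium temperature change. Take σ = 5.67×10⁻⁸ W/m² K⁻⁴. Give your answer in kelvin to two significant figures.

0.38 kelvin

Irradiance scales as 1/d², so S = 1360 W/m² × (1/2.21)² = 278.5 W/m².
Reference equilibrium: T_e = [S(1−α)/(4σ)]^(1/4) = 171.2 K.
Only a fraction (1−α) is absorbed and it's spread over 4πR², so ΔF = (1−α)ΔS/4 = 0.4288 W/m².
Planck response: λ_P = 4σT_e³ = 4·5.67×10⁻⁸·(171.2)³ = 1.138 W/m²/K.
So ΔT₀ = 0.4288/1.138 = 0.377 K.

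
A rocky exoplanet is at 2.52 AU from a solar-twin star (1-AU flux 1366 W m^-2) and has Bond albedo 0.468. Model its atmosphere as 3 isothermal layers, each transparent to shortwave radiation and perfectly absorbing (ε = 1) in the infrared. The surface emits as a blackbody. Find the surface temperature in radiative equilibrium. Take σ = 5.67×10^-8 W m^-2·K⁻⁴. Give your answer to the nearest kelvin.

Irradiance scales as 1/d², so S = 1366 W m^-2 × (1/2.52)² = 215.1 W m^-2.
Top-of-atmosphere balance: σT_e⁴ = S(1−α)/4 = 28.61 W m^-2 → T_e = 149.9 K.
With N = 3 opaque layers, T_s = (N+1)^(1/4)·T_e = 4^(1/4)·149.9 = 212.0 K.

212 kelvin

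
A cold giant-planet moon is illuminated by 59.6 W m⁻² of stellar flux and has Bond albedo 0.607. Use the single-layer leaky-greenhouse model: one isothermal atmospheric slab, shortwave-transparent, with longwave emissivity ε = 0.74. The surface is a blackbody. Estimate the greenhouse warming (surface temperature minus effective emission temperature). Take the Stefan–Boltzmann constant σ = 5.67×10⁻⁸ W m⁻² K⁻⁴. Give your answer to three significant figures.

12.3 K

The planet radiates to space at T_e = [S(1−α)/(4σ)]^(1/4) = 100.8 K.
For a single slab of emissivity ε, T_s⁴ = 2T_e⁴/(2−ε); thus T_s = 100.8·(1.587)^(1/4) = 113.2 K.
The atmosphere warms the surface by 12.34 K.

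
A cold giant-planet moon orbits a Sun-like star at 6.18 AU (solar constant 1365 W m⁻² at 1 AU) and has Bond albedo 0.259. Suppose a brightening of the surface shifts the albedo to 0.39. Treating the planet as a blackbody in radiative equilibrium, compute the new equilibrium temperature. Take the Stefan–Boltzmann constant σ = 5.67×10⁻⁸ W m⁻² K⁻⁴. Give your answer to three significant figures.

99.0 kelvin

Irradiance scales as 1/d², so S = 1365 W m⁻² × (1/6.18)² = 35.74 W m⁻².
New equilibrium: T₂ = [(1−0.39)·35.74/(4σ)]^(1/4) = 99.02 K.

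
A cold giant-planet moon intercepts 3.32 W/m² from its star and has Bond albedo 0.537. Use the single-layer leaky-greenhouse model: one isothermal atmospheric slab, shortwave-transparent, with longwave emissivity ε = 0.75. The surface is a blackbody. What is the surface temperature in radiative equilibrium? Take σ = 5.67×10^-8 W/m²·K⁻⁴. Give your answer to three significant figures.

57.4 kelvin

The planet radiates to space at T_e = [S(1−α)/(4σ)]^(1/4) = 51.02 K.
For a single slab of emissivity ε, T_s⁴ = 2T_e⁴/(2−ε); thus T_s = 51.02·(1.6)^(1/4) = 57.39 K.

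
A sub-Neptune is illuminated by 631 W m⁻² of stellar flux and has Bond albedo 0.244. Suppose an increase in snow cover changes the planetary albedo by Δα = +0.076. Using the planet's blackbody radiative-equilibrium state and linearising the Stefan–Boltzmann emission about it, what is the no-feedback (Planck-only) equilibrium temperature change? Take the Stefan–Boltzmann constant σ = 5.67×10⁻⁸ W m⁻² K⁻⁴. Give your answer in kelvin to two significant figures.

Unperturbed T_e = [631.0·(1−0.244)/(4σ)]^¼ = 214.2 K.
The change in absorbed flux is Δ[S(1−α)/4] = −SΔα/4 = -11.99 W m⁻².
Linearising σT⁴ gives d(σT⁴)/dT = 4σT_e³ = 2.228 W m⁻² per K.
So ΔT₀ = -11.99/2.228 = -5.38 K.

-5.4 K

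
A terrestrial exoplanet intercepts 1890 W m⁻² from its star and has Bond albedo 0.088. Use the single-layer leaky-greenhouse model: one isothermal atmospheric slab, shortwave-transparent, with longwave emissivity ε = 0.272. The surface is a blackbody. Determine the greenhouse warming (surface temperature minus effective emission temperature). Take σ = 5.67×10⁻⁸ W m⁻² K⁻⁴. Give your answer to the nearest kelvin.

11 K

Effective emission temperature (TOA balance): σT_e⁴ = S(1−α)/4 = 430.9 W m⁻² → T_e = 295.3 K.
The surface balance (absorbed SW + ε·downward IR = σT_s⁴) with T_a⁴ = T_s⁴/2 reduces to T_s = T_e·[2/(2−ε)]^¼ = 306.2 K.
Greenhouse warming: T_s − T_e = 10.99 K.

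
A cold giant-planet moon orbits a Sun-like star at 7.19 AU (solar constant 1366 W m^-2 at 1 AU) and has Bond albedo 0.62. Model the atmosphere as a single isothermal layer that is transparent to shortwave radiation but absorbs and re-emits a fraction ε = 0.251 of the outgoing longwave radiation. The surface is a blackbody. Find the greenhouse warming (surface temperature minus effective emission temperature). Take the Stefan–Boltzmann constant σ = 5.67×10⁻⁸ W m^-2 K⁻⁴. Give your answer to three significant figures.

Irradiance scales as 1/d², so S = 1366 W m^-2 × (1/7.19)² = 26.42 W m^-2.
At the top of the atmosphere, σT_e⁴ = S(1−α)/4 = 2.510 W m^-2, giving T_e = 81.57 K.
Surface balance with a leaky layer gives σT_s⁴ = σT_e⁴·2/(2−ε), so T_s = T_e·[2/(2−0.251)]^(1/4) = 84.35 K.
The atmosphere warms the surface by 2.781 K.

2.78 K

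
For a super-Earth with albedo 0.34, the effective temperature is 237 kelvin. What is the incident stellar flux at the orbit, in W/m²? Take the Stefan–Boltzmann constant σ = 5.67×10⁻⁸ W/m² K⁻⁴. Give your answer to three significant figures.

Invert the energy balance for S: S = 4σT⁴/(1−α).
The emitted flux is σT⁴ = 178.9 W/m².
S = 4·178.9/0.66 = 1084 W/m².

1080 W/m²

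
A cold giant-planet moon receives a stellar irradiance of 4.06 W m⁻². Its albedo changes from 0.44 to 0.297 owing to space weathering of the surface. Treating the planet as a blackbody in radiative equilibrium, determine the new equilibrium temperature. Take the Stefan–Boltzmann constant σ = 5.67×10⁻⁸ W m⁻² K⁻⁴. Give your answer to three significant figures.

T₂ = [S(1−α₂)/(4σ)]^(1/4) = [4.060·0.703/(4σ)]^(1/4) = 59.56 K.

59.6 K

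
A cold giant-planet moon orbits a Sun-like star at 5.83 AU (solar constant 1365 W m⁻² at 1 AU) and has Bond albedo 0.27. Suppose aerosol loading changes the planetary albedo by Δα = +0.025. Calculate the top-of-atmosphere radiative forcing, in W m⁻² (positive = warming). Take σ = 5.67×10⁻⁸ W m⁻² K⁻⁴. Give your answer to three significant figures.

By the inverse-square law, S = 1365/5.83² = 40.16 W m⁻².
ΔF = −(S/4)Δα = −(40.16/4)×(+0.025) = -0.2510 W m⁻².

-0.251 W m⁻²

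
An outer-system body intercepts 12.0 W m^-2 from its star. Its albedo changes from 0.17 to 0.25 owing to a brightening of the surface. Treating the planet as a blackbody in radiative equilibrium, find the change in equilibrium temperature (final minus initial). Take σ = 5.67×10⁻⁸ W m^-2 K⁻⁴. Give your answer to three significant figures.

-2.04 K

Initial: T₁ = [S(1−0.17)/(4σ)]^(1/4) = 81.41 K.
After:  T₂ = [12.00·0.75/(4σ)]^(1/4) = 79.37 K.
ΔT = T₂ − T₁ = -2.037 K.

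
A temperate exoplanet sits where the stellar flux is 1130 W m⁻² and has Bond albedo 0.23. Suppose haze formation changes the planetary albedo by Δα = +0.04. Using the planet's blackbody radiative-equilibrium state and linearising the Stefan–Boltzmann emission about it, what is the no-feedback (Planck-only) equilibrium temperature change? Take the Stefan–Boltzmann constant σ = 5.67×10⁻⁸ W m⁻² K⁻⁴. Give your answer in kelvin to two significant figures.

The baseline emission temperature is T_e = 248.9 K.
The change in absorbed flux is Δ[S(1−α)/4] = −SΔα/4 = -11.30 W m⁻².
Linearising σT⁴ gives d(σT⁴)/dT = 4σT_e³ = 3.496 W m⁻² per K.
Hence the no-feedback warming is ΔF/(4σT_e³) = -3.23 K.

-3.2 kelvin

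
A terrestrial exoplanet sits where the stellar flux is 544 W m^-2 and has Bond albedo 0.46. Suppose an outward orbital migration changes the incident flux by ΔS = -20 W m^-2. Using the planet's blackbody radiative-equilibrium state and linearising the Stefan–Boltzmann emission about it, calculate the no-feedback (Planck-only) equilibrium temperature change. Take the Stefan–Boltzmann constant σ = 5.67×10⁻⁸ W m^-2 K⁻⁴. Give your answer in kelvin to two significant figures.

-1.7 kelvin

The baseline emission temperature is T_e = 189.7 K.
Only a fraction (1−α) is absorbed and it's spread over 4πR², so ΔF = (1−α)ΔS/4 = -2.700 W m^-2.
Planck response: λ_P = 4σT_e³ = 4·5.67×10⁻⁸·(189.7)³ = 1.548 W m^-2/K.
So ΔT₀ = -2.700/1.548 = -1.74 K.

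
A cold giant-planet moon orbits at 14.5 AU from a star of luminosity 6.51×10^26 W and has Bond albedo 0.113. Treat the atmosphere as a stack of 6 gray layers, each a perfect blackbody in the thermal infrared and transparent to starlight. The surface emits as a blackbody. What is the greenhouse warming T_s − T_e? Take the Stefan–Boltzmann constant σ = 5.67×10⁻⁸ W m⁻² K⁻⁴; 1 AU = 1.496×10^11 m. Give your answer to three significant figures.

50.8 kelvin

d = 14.5 × 1.496×10^11 m = 2.169×10^12 m.
Spreading L over a sphere of radius d: S = 6.51×10^26/(4π·2.17×10^12²) = 11.01 W m⁻².
OLR = S(1−α)/4 = 2.441 W m⁻²; the top layer radiates at T_e = 81.01 K.
T_s = (N+1)^(1/4)·T_e = 131.8 K.
Warming: T_s − T_e = 50.76 K.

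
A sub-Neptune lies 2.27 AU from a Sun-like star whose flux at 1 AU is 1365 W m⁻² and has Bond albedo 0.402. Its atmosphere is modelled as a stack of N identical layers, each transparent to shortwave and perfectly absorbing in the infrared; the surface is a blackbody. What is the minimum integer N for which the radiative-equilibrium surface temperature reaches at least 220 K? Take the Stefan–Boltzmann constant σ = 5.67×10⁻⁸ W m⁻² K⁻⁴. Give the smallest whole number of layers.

Flux at the orbit: S = 1365/(2.27)² = 264.9 W m⁻².
Top-of-atmosphere balance: σT_e⁴ = S(1−α)/4 = 39.60 W m⁻² → T_e = 162.6 K.
Need (N+1)T_e⁴ ≥ T_s⁴, i.e. N+1 ≥ (220/162.6)⁴ = 3.354.
The minimum whole number is N = 3.

3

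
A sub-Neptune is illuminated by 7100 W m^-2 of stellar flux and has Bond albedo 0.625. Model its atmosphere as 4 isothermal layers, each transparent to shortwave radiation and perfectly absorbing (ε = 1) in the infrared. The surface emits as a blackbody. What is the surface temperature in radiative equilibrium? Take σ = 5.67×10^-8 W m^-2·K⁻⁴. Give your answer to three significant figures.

The effective emission temperature is T_e = [S(1−α)/(4σ)]^¼ = 329.2 K.
For an N-layer opaque stack, T_s⁴ = (N+1)T_e⁴, hence T_s = (5)^(1/4)×329.2 K = 492.2 K.

492 K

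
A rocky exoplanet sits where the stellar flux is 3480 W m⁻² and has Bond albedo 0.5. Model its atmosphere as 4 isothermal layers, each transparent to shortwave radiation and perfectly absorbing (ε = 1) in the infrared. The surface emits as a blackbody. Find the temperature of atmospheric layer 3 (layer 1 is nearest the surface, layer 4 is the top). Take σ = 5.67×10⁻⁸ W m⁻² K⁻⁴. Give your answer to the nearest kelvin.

Top-of-atmosphere balance: σT_e⁴ = S(1−α)/4 = 435.0 W m⁻² → T_e = 296.0 K.
In the N-layer model, layer k (counted from the surface) has T_k = (N+1−k)^(1/4)·T_e.
With k = 3: T_3 = (4+1−3)^¼·296.0 K = 352.0 K.

352 K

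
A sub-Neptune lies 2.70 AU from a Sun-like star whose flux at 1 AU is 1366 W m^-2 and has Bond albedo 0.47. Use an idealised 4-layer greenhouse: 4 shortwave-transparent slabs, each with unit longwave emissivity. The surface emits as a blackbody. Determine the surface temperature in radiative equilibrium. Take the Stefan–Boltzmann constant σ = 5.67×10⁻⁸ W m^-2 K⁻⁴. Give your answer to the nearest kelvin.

216 K

Irradiance scales as 1/d², so S = 1366 W m^-2 × (1/2.70)² = 187.4 W m^-2.
OLR = S(1−α)/4 = 24.83 W m^-2; the top layer radiates at T_e = 144.7 K.
Layer-by-layer balance gives σT_s⁴ = (N+1)σT_e⁴, so T_s = 5^¼·144.7 = 216.3 K.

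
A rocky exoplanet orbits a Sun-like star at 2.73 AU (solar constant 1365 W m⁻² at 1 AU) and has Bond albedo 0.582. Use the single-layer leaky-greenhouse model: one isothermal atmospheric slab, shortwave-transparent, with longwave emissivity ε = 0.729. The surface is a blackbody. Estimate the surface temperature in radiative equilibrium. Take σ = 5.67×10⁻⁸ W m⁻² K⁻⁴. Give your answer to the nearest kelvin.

152 K

Flux at the orbit: S = 1365/(2.73)² = 183.2 W m⁻².
The planet radiates to space at T_e = [S(1−α)/(4σ)]^(1/4) = 135.5 K.
The surface balance (absorbed SW + ε·downward IR = σT_s⁴) with T_a⁴ = T_s⁴/2 reduces to T_s = T_e·[2/(2−ε)]^¼ = 151.8 K.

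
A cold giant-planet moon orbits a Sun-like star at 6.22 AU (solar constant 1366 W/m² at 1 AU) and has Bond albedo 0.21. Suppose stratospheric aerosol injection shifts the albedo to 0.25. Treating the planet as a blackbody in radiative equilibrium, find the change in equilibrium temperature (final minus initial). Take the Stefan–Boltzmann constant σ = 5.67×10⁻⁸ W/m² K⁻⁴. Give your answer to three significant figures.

-1.36 K

By the inverse-square law, S = 1366/6.22² = 35.31 W/m².
Initial: T₁ = [S(1−0.21)/(4σ)]^(1/4) = 105.3 K.
With α = 0.25, T₂ = 103.9 K.
Change: 103.9 − 105.3 = -1.359 K.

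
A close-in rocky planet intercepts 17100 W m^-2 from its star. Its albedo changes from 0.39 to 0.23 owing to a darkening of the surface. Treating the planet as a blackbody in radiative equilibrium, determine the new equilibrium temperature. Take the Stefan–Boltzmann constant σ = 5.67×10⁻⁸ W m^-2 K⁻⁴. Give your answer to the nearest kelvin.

491 K

T₂ = [S(1−α₂)/(4σ)]^(1/4) = [17100·0.77/(4σ)]^(1/4) = 490.9 K.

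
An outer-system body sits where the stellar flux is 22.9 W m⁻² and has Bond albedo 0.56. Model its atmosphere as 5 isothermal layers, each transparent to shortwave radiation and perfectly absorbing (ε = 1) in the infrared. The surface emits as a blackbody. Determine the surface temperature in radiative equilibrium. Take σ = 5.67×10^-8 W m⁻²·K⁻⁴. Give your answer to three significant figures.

OLR = S(1−α)/4 = 2.519 W m⁻²; the top layer radiates at T_e = 81.64 K.
For an N-layer opaque stack, T_s⁴ = (N+1)T_e⁴, hence T_s = (6)^(1/4)×81.64 K = 127.8 K.

128 K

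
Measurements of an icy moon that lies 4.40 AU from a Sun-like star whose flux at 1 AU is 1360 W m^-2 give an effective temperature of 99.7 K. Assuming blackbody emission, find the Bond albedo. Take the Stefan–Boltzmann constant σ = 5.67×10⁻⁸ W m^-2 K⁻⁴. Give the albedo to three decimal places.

0.681

Flux at the orbit: S = 1360/(4.40)² = 70.25 W m^-2.
Rearranging the radiative balance, α = 1 − 4σT⁴/S.
4σT⁴ = 4·5.67×10⁻⁸·(99.7)⁴ = 22.41 W m^-2.
Hence α = 1 − 22.41/70.25 = 0.6810.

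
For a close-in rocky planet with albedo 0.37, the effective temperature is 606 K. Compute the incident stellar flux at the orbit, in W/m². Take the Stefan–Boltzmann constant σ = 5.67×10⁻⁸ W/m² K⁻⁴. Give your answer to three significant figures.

48600 W/m²

Invert the energy balance for S: S = 4σT⁴/(1−α).
The emitted flux is σT⁴ = 7647 W/m².
So S = 4×7647/(1−0.37) = 48550 W/m².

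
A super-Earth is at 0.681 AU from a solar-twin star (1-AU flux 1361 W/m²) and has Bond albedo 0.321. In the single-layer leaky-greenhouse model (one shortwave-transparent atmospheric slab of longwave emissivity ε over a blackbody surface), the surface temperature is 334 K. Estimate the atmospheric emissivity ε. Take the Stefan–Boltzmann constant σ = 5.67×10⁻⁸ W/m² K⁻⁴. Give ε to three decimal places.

0.588

Flux at the orbit: S = 1361/(0.681)² = 2935 W/m².
Effective temperature: T_e = [S(1−α)/(4σ)]^(1/4) = 306.2 K.
Inverting T_s⁴ = 2T_e⁴/(2−ε): (T_e/T_s)⁴ = 0.7060, so ε = 2(1 − 0.7060) = 0.5880.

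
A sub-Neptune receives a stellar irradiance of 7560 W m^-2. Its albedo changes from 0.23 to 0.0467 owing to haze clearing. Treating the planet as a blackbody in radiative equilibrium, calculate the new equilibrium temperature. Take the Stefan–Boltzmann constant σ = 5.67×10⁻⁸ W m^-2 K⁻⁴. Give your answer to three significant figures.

T₂ = [S(1−α₂)/(4σ)]^(1/4) = [7560·0.953/(4σ)]^(1/4) = 422.2 K.

422 K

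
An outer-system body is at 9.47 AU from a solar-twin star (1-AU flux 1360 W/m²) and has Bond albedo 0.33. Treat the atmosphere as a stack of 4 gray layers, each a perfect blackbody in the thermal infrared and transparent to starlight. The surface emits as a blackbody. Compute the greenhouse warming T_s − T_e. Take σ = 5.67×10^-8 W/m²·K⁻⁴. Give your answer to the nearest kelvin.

41 K

By the inverse-square law, S = 1360/9.47² = 15.16 W/m².
OLR = S(1−α)/4 = 2.540 W/m²; the top layer radiates at T_e = 81.81 K.
T_s = (N+1)^(1/4)·T_e = 122.3 K.
Warming: T_s − T_e = 40.53 K.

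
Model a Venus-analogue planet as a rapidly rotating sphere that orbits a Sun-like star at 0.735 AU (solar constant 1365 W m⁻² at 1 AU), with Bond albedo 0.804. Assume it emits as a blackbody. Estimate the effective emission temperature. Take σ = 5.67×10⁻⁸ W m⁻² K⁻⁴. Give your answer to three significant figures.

By the inverse-square law, S = 1365/0.735² = 2527 W m⁻².
The planet absorbs (1−α)S over its disc πR² and re-emits over 4πR², so the mean absorbed flux is (1−0.804)·2527/4 = 123.8 W m⁻².
Set σT⁴ = 123.8 → T = (123.8/σ)^(1/4) = 216.2 K.

216 K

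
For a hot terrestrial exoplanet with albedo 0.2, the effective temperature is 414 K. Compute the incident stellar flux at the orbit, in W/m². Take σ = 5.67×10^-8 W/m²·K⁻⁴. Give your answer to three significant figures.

From S(1−α)/4 = σT⁴: S = 4σT⁴/(1−α).
The emitted flux is σT⁴ = 1666 W/m².
So S = 4×1666/(1−0.2) = 8328 W/m².

8330 W/m²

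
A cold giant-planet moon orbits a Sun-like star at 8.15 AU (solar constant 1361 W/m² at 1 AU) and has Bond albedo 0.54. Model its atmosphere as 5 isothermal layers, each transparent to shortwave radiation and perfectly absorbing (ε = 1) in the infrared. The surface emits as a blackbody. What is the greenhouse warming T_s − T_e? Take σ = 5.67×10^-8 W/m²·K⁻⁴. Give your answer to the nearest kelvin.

45 kelvin

Irradiance scales as 1/d², so S = 1361 W/m² × (1/8.15)² = 20.49 W/m².
OLR = S(1−α)/4 = 2.356 W/m²; the top layer radiates at T_e = 80.29 K.
Surface: T_s = (6)^¼·T_e = 125.7 K.
So the greenhouse effect raises the surface by 125.7 − 80.29 = 45.37 K.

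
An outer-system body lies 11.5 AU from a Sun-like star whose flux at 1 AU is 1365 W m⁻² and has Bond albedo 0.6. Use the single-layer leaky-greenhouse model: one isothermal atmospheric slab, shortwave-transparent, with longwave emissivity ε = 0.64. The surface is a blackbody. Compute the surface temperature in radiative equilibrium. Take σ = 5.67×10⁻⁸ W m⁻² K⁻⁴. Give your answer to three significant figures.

Irradiance scales as 1/d², so S = 1365 W m⁻² × (1/11.5)² = 10.32 W m⁻².
The planet radiates to space at T_e = [S(1−α)/(4σ)]^(1/4) = 65.32 K.
The surface balance (absorbed SW + ε·downward IR = σT_s⁴) with T_a⁴ = T_s⁴/2 reduces to T_s = T_e·[2/(2−ε)]^¼ = 71.93 K.

71.9 K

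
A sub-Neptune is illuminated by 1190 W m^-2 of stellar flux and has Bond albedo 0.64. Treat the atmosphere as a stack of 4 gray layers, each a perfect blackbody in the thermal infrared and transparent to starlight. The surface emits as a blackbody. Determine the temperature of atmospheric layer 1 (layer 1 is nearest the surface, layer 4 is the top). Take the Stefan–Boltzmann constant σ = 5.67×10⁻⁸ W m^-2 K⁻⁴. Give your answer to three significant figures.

Top-of-atmosphere balance: σT_e⁴ = S(1−α)/4 = 107.1 W m^-2 → T_e = 208.5 K.
The net upward flux σT_e⁴ is constant between every pair of levels, so T_k⁴ = (N+1−k)T_e⁴.
T_1 = (4)^(1/4)·208.5 = 294.8 K.

295 K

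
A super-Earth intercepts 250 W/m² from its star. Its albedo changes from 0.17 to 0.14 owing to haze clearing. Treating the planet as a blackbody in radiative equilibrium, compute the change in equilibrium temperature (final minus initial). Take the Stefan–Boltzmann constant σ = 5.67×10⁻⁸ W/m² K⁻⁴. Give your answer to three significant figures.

With α = 0.17, T₁ = 173.9 K.
After:  T₂ = [250.0·0.86/(4σ)]^(1/4) = 175.5 K.
ΔT = T₂ − T₁ = 1.551 K.

1.55 K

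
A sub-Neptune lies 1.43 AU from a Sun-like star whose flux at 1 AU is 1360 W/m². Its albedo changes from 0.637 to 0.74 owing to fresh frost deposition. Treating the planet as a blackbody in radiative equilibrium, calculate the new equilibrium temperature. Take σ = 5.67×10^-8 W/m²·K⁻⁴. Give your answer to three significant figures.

166 kelvin

By the inverse-square law, S = 1360/1.43² = 665.1 W/m².
New equilibrium: T₂ = [(1−0.74)·665.1/(4σ)]^(1/4) = 166.2 K.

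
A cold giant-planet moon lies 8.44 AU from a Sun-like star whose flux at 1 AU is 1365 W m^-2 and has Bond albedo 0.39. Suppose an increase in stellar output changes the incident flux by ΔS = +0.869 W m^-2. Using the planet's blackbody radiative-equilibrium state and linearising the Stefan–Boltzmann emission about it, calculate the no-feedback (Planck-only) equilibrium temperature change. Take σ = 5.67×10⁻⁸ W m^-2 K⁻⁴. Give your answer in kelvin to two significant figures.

0.96 K

By the inverse-square law, S = 1365/8.44² = 19.16 W m^-2.
Reference equilibrium: T_e = [S(1−α)/(4σ)]^(1/4) = 84.73 K.
ΔF = Δ[S(1−α)]/4 = (1−0.39)·+0.869/4 = 0.1325 W m^-2.
Planck response: λ_P = 4σT_e³ = 4·5.67×10⁻⁸·(84.73)³ = 0.1380 W m^-2/K.
So ΔT₀ = 0.1325/0.1380 = 0.961 K.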